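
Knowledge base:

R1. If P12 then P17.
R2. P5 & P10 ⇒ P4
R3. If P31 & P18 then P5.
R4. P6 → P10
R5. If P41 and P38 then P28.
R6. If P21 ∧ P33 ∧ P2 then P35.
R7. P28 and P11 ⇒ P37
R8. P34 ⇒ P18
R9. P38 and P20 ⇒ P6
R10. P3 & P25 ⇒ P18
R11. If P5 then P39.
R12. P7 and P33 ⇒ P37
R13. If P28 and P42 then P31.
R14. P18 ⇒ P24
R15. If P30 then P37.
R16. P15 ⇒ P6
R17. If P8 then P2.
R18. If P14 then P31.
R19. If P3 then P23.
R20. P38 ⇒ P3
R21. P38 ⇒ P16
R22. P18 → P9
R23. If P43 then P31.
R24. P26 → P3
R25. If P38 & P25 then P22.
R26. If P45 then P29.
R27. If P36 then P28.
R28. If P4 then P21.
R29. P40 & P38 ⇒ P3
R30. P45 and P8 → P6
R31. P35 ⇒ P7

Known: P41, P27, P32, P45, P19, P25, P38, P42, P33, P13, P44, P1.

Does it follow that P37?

Forward chaining from the given facts derives: P28, P31, P3, P16, P22, P29, P18, P24, P23, P9, P5, P39.
Rules concluding P37: R7 needs P11; R12 needs P7; R15 needs P30 — none of these are established.

No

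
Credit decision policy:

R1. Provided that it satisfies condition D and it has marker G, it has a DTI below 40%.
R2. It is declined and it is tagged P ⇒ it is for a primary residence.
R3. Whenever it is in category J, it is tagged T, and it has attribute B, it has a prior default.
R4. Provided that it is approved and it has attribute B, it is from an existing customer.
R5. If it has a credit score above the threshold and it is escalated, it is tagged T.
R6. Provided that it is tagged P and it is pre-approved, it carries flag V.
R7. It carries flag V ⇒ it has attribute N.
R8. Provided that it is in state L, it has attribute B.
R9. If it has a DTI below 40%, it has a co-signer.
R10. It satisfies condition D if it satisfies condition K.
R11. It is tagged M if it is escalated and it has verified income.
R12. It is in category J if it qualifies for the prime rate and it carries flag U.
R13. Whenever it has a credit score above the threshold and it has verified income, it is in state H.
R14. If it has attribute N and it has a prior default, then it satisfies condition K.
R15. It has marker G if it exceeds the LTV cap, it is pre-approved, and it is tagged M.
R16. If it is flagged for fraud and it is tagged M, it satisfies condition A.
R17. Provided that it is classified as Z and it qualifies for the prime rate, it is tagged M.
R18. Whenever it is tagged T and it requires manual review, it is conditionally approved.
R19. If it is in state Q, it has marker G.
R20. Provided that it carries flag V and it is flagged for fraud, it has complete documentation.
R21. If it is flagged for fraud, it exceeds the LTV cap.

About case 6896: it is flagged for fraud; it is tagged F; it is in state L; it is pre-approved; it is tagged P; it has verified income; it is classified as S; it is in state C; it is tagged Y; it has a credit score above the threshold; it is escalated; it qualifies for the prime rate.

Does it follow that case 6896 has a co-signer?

No

Forward chaining from the given facts derives: is tagged T, carries flag V, has attribute N, has attribute B, is tagged M, is in state H, satisfies condition A, has complete documentation, exceeds the LTV cap, has marker G.
The only rule concluding "it has a co-signer" is R9, which needs "it has a DTI below 40%"; that is never established.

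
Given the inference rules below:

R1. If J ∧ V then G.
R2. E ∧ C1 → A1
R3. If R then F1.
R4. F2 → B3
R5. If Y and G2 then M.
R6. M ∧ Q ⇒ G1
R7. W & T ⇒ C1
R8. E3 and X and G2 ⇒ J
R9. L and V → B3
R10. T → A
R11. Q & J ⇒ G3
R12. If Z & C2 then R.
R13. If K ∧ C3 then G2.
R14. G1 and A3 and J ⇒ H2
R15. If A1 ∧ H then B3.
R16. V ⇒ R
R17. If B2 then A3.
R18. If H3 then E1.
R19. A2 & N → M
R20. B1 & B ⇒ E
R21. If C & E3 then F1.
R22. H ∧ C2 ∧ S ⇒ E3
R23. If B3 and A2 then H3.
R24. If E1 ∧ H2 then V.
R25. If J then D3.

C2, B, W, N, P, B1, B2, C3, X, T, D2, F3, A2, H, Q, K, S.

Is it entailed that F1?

Yes

C1  (by R7: W, T)
G2  (by R13: K, C3)
A3  (by R17: B2)
M  (by R19: A2, N)
E  (by R20: B1, B)
E3  (by R22: H, C2, S)
A1  (by R2: E, C1)
G1  (by R6: M, Q)
J  (by R8: E3, X, G2)
H2  (by R14: G1, A3, J)
B3  (by R15: A1, H)
H3  (by R23: B3, A2)
E1  (by R18: H3)
V  (by R24: E1, H2)
R  (by R16: V)
F1  (by R3: R)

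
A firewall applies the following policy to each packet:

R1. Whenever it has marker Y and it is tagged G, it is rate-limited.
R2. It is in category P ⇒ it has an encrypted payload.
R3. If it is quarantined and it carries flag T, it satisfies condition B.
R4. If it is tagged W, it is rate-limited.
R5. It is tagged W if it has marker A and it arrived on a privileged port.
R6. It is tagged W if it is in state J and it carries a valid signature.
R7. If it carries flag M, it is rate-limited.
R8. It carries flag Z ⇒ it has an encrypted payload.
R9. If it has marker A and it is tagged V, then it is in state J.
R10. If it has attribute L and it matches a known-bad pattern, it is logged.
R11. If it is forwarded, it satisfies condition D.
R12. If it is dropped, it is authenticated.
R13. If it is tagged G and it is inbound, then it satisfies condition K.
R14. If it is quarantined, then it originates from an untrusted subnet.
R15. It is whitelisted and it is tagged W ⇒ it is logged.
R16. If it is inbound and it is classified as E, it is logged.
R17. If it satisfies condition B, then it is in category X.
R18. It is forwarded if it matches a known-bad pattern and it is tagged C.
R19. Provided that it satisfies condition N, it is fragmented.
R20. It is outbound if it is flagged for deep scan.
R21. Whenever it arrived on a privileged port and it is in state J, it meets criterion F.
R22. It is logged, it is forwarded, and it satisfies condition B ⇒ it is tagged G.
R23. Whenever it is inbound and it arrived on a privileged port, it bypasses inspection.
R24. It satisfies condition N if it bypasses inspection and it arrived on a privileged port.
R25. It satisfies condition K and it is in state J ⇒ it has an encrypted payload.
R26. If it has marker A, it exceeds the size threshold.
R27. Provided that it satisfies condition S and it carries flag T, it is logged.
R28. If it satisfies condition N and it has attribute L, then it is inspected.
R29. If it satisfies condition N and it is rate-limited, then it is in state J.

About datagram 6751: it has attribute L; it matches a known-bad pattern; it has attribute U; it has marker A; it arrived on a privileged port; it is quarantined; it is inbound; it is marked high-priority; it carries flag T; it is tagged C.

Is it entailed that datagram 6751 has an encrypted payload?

Yes

By R3 (it is quarantined, it carries flag T): it satisfies condition B.
By R5 (it has marker A, it arrived on a privileged port): it is tagged W.
By R10 (it has attribute L, it matches a known-bad pattern): it is logged.
By R18 (it matches a known-bad pattern, it is tagged C): it is forwarded.
By R22 (it is logged, it is forwarded, it satisfies condition B): it is tagged G.
By R23 (it is inbound, it arrived on a privileged port): it bypasses inspection.
By R24 (it bypasses inspection, it arrived on a privileged port): it satisfies condition N.
By R4 (it is tagged W): it is rate-limited.
By R13 (it is tagged G, it is inbound): it satisfies condition K.
By R29 (it satisfies condition N, it is rate-limited): it is in state J.
By R25 (it satisfies condition K, it is in state J): it has an encrypted payload.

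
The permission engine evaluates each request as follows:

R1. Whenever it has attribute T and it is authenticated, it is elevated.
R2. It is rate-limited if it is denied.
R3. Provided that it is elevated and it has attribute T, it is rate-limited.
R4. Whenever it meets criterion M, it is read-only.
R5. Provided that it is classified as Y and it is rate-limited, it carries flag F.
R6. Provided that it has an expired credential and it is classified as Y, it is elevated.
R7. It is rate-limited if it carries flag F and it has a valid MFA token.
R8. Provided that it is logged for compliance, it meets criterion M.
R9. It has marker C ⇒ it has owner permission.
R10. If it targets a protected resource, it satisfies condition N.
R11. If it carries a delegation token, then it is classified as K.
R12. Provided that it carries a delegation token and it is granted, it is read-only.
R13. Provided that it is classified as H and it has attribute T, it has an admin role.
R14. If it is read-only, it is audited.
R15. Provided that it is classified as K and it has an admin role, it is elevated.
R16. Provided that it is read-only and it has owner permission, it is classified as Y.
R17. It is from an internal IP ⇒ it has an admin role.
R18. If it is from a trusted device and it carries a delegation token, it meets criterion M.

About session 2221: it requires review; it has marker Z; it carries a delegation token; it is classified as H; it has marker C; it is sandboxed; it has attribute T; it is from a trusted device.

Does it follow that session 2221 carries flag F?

By R9 (it has marker C): it has owner permission.
By R11 (it carries a delegation token): it is classified as K.
By R13 (it is classified as H, it has attribute T): it has an admin role.
By R15 (it is classified as K, it has an admin role): it is elevated.
By R18 (it is from a trusted device, it carries a delegation token): it meets criterion M.
By R3 (it is elevated, it has attribute T): it is rate-limited.
By R4 (it meets criterion M): it is read-only.
By R16 (it is read-only, it has owner permission): it is classified as Y.
By R5 (it is classified as Y, it is rate-limited): it carries flag F.

Yes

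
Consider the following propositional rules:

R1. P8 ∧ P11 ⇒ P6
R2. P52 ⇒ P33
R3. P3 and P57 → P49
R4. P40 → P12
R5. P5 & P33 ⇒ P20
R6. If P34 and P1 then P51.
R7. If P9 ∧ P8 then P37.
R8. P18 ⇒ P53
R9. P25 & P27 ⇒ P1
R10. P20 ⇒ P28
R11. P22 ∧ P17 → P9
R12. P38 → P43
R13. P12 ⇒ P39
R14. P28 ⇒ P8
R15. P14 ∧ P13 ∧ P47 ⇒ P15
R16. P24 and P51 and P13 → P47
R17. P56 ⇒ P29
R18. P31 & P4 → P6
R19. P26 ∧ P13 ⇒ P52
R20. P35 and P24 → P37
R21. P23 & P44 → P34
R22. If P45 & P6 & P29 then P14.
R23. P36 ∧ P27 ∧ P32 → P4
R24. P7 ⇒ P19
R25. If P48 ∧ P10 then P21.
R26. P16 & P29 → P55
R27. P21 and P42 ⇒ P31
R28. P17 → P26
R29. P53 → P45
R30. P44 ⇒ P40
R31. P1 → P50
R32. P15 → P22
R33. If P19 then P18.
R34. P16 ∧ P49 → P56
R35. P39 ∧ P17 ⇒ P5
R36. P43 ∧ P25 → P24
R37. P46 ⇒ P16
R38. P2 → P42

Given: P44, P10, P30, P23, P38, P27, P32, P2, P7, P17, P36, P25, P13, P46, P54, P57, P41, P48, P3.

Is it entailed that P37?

P49  (by R3: P3, P57)
P1  (by R9: P25, P27)
P43  (by R12: P38)
P34  (by R21: P23, P44)
P4  (by R23: P36, P27, P32)
P19  (by R24: P7)
P21  (by R25: P48, P10)
P26  (by R28: P17)
P40  (by R30: P44)
P18  (by R33: P19)
P24  (by R36: P43, P25)
P16  (by R37: P46)
P42  (by R38: P2)
P12  (by R4: P40)
P51  (by R6: P34, P1)
P53  (by R8: P18)
P39  (by R13: P12)
P47  (by R16: P24, P51, P13)
P52  (by R19: P26, P13)
P31  (by R27: P21, P42)
P45  (by R29: P53)
P56  (by R34: P16, P49)
P5  (by R35: P39, P17)
P33  (by R2: P52)
P20  (by R5: P5, P33)
P28  (by R10: P20)
P8  (by R14: P28)
P29  (by R17: P56)
P6  (by R18: P31, P4)
P14  (by R22: P45, P6, P29)
P15  (by R15: P14, P13, P47)
P22  (by R32: P15)
P9  (by R11: P22, P17)
P37  (by R7: P9, P8)

Yes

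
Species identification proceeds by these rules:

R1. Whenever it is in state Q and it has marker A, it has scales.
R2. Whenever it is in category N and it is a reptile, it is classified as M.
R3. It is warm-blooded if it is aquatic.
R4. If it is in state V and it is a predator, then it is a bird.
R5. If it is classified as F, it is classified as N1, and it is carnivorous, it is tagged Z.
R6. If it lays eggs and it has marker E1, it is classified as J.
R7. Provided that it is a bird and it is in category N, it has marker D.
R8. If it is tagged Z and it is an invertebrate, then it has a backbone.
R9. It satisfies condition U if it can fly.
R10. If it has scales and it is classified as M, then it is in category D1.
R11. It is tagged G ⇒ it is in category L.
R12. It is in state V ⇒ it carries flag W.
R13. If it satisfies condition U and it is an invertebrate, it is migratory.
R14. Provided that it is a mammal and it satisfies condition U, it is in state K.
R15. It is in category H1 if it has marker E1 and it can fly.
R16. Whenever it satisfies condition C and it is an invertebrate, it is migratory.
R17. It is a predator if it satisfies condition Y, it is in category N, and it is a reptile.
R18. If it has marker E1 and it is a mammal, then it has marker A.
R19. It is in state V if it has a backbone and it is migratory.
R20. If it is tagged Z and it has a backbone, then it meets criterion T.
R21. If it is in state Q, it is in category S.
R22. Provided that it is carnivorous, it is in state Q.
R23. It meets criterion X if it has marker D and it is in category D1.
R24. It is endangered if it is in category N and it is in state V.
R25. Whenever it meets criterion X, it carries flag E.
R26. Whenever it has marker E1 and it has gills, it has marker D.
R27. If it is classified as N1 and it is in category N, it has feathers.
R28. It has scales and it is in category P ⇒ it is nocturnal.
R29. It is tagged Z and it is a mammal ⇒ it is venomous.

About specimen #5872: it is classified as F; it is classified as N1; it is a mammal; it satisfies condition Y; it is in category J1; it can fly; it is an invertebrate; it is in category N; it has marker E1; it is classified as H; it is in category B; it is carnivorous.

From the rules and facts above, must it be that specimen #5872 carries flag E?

Forward chaining from the given facts derives: is tagged Z, has a backbone, satisfies condition U, is migratory, is in state K, is in category H1, has marker A, is in state V, meets criterion T, is in state Q, is endangered, has feathers, is venomous, has scales, carries flag W, is in category S.
The only rule concluding "it carries flag E" is R25, which needs "it meets criterion X"; that is never established.

No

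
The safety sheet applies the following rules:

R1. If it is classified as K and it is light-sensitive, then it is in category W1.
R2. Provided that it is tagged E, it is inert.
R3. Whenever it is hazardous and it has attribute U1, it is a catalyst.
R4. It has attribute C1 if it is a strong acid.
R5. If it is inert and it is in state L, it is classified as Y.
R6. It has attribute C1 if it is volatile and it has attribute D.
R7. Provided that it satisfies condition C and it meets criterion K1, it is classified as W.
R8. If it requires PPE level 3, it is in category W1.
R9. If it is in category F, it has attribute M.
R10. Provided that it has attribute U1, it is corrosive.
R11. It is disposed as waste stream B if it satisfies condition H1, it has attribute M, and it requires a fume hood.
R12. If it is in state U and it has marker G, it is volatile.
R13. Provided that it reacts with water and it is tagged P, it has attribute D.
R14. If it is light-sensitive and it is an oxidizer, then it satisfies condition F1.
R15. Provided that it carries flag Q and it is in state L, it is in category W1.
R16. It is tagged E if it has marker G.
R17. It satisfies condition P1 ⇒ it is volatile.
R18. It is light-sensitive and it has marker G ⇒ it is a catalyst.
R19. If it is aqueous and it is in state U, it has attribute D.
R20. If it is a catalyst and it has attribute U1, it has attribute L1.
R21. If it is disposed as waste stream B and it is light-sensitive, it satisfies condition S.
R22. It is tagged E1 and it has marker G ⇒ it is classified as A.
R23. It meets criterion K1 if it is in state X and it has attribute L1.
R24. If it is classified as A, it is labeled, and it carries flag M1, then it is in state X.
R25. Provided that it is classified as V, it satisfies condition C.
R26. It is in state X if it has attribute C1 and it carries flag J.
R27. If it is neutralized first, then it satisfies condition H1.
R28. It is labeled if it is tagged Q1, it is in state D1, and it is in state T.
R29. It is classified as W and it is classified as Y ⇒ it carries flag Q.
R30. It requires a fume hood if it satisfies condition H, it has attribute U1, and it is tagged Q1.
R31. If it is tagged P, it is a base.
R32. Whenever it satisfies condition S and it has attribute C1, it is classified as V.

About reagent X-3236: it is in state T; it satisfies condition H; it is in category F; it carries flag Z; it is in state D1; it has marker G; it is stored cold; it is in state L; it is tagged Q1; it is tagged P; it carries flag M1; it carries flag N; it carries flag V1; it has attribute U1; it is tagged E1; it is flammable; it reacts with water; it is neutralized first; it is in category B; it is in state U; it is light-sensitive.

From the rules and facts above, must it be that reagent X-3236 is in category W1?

By R9 (it is in category F): it has attribute M.
By R12 (it is in state U, it has marker G): it is volatile.
By R13 (it reacts with water, it is tagged P): it has attribute D.
By R16 (it has marker G): it is tagged E.
By R18 (it is light-sensitive, it has marker G): it is a catalyst.
By R20 (it is a catalyst, it has attribute U1): it has attribute L1.
By R22 (it is tagged E1, it has marker G): it is classified as A.
By R27 (it is neutralized first): it satisfies condition H1.
By R28 (it is tagged Q1, it is in state D1, it is in state T): it is labeled.
By R30 (it satisfies condition H, it has attribute U1, it is tagged Q1): it requires a fume hood.
By R2 (it is tagged E): it is inert.
By R5 (it is inert, it is in state L): it is classified as Y.
By R6 (it is volatile, it has attribute D): it has attribute C1.
By R11 (it satisfies condition H1, it has attribute M, it requires a fume hood): it is disposed as waste stream B.
By R21 (it is disposed as waste stream B, it is light-sensitive): it satisfies condition S.
By R24 (it is classified as A, it is labeled, it carries flag M1): it is in state X.
By R32 (it satisfies condition S, it has attribute C1): it is classified as V.
By R23 (it is in state X, it has attribute L1): it meets criterion K1.
By R25 (it is classified as V): it satisfies condition C.
By R7 (it satisfies condition C, it meets criterion K1): it is classified as W.
By R29 (it is classified as W, it is classified as Y): it carries flag Q.
By R15 (it carries flag Q, it is in state L): it is in category W1.

Yes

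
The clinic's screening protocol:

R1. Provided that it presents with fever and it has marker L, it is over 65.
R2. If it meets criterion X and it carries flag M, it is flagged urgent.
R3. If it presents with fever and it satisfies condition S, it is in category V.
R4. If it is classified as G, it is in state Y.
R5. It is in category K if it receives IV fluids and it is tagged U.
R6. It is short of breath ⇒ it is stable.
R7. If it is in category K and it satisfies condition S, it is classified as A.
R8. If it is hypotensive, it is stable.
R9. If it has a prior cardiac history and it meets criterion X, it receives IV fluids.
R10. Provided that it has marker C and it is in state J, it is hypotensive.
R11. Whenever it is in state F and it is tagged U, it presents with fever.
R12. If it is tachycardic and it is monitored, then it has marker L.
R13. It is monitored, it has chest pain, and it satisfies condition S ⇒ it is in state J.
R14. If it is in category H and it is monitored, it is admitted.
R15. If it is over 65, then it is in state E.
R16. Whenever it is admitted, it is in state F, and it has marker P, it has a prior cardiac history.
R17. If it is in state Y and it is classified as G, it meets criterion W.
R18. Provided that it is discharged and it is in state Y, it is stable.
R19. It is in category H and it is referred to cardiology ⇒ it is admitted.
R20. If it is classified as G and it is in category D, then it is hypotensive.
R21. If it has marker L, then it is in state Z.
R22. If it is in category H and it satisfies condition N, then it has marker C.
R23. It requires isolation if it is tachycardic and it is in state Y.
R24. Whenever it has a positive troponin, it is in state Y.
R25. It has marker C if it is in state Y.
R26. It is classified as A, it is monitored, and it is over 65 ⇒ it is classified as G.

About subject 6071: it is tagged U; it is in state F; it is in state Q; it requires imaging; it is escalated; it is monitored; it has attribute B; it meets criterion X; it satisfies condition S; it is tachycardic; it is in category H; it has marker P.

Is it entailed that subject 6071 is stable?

No

Forward chaining from the given facts derives: presents with fever, has marker L, is admitted, has a prior cardiac history, is in state Z, is over 65, is in category V, receives IV fluids, is in state E, is in category K, is classified as A, is classified as G, is in state Y, meets criterion W, requires isolation, has marker C.
Rules concluding "it is stable": R6 needs "it is short of breath"; R8 needs "it is hypotensive"; R18 needs "it is discharged" — none of these are established.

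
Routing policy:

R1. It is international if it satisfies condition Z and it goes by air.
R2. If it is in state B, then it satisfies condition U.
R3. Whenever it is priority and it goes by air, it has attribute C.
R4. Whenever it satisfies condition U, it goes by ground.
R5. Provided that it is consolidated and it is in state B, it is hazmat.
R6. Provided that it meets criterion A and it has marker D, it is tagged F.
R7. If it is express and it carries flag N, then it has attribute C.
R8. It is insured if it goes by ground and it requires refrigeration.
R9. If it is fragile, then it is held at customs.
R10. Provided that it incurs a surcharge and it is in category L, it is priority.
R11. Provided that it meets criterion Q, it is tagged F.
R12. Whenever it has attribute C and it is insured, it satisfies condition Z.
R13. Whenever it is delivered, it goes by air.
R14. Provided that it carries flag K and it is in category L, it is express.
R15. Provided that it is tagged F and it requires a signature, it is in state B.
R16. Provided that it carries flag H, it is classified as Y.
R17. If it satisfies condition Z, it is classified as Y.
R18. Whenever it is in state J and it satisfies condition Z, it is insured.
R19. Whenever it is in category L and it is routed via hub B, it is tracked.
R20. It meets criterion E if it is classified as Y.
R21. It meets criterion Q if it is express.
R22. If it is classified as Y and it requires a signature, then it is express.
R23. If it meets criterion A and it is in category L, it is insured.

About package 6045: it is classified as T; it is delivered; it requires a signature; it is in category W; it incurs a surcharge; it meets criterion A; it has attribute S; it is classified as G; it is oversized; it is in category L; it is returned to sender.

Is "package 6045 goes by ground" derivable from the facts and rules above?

By R10 (it incurs a surcharge, it is in category L): it is priority.
By R13 (it is delivered): it goes by air.
By R23 (it meets criterion A, it is in category L): it is insured.
By R3 (it is priority, it goes by air): it has attribute C.
By R12 (it has attribute C, it is insured): it satisfies condition Z.
By R17 (it satisfies condition Z): it is classified as Y.
By R22 (it is classified as Y, it requires a signature): it is express.
By R21 (it is express): it meets criterion Q.
By R11 (it meets criterion Q): it is tagged F.
By R15 (it is tagged F, it requires a signature): it is in state B.
By R2 (it is in state B): it satisfies condition U.
By R4 (it satisfies condition U): it goes by ground.

Yes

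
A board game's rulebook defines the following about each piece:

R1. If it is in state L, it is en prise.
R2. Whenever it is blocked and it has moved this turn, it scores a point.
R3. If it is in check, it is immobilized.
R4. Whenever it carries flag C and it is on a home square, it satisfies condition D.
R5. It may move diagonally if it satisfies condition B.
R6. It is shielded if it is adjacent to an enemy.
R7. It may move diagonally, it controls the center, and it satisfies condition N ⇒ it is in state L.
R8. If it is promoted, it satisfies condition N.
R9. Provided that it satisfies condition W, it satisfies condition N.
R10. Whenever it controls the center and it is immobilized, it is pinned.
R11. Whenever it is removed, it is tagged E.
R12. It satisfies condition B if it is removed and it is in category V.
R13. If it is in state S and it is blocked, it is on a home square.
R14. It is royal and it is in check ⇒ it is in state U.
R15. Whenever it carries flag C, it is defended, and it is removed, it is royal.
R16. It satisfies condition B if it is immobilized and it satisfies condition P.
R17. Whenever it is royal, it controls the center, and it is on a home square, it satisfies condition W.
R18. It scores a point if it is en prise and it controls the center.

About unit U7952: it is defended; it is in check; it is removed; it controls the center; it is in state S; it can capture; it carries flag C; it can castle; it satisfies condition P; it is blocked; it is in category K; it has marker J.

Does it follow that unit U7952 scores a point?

Yes

By R3 (it is in check): it is immobilized.
By R13 (it is in state S, it is blocked): it is on a home square.
By R15 (it carries flag C, it is defended, it is removed): it is royal.
By R16 (it is immobilized, it satisfies condition P): it satisfies condition B.
By R17 (it is royal, it controls the center, it is on a home square): it satisfies condition W.
By R5 (it satisfies condition B): it may move diagonally.
By R9 (it satisfies condition W): it satisfies condition N.
By R7 (it may move diagonally, it controls the center, it satisfies condition N): it is in state L.
By R1 (it is in state L): it is en prise.
By R18 (it is en prise, it controls the center): it scores a point.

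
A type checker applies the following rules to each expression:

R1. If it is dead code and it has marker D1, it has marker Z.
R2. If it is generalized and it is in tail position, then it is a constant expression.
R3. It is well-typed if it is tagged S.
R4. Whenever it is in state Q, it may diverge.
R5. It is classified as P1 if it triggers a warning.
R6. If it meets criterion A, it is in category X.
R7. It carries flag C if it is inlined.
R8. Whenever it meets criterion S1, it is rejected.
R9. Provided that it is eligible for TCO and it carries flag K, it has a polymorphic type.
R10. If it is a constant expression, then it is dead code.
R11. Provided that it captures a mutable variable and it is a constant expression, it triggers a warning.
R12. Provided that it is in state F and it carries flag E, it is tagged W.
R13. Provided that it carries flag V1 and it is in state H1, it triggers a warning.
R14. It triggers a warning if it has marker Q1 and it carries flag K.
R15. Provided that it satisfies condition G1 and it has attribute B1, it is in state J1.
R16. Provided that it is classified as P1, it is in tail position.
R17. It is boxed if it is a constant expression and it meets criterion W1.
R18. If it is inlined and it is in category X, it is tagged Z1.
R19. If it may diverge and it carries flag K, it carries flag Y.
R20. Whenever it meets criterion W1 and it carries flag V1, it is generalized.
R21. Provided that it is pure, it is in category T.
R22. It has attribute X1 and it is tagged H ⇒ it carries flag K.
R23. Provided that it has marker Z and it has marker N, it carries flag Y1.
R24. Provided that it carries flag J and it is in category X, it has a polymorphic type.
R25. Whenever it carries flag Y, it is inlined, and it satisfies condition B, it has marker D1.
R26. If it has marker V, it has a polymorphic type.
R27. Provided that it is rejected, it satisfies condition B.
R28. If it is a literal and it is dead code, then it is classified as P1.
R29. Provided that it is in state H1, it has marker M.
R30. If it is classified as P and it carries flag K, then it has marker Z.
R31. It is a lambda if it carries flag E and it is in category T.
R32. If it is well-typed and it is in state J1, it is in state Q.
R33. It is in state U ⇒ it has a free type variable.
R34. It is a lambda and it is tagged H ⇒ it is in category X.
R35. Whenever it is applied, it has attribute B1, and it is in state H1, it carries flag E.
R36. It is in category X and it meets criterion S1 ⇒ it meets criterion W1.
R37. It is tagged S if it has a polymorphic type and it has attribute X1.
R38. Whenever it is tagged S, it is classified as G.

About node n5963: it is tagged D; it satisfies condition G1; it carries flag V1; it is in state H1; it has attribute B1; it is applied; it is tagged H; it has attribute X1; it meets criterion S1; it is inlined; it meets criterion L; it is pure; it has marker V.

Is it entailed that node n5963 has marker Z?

Yes

By R8 (it meets criterion S1): it is rejected.
By R13 (it carries flag V1, it is in state H1): it triggers a warning.
By R15 (it satisfies condition G1, it has attribute B1): it is in state J1.
By R21 (it is pure): it is in category T.
By R22 (it has attribute X1, it is tagged H): it carries flag K.
By R26 (it has marker V): it has a polymorphic type.
By R27 (it is rejected): it satisfies condition B.
By R35 (it is applied, it has attribute B1, it is in state H1): it carries flag E.
By R37 (it has a polymorphic type, it has attribute X1): it is tagged S.
By R3 (it is tagged S): it is well-typed.
By R5 (it triggers a warning): it is classified as P1.
By R16 (it is classified as P1): it is in tail position.
By R31 (it carries flag E, it is in category T): it is a lambda.
By R32 (it is well-typed, it is in state J1): it is in state Q.
By R34 (it is a lambda, it is tagged H): it is in category X.
By R36 (it is in category X, it meets criterion S1): it meets criterion W1.
By R4 (it is in state Q): it may diverge.
By R19 (it may diverge, it carries flag K): it carries flag Y.
By R20 (it meets criterion W1, it carries flag V1): it is generalized.
By R25 (it carries flag Y, it is inlined, it satisfies condition B): it has marker D1.
By R2 (it is generalized, it is in tail position): it is a constant expression.
By R10 (it is a constant expression): it is dead code.
By R1 (it is dead code, it has marker D1): it has marker Z.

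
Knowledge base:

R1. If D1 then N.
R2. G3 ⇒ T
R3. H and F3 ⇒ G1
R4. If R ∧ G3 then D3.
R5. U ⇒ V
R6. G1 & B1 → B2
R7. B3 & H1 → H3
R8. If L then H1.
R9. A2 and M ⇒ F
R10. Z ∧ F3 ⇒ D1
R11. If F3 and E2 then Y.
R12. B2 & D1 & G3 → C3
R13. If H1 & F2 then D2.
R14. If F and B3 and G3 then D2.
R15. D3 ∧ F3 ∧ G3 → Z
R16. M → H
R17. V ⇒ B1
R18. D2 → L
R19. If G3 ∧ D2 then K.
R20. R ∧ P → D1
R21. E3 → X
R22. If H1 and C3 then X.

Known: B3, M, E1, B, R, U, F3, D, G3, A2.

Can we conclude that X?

Yes

D3  (by R4: R, G3)
V  (by R5: U)
F  (by R9: A2, M)
D2  (by R14: F, B3, G3)
Z  (by R15: D3, F3, G3)
H  (by R16: M)
B1  (by R17: V)
L  (by R18: D2)
G1  (by R3: H, F3)
B2  (by R6: G1, B1)
H1  (by R8: L)
D1  (by R10: Z, F3)
C3  (by R12: B2, D1, G3)
X  (by R22: H1, C3)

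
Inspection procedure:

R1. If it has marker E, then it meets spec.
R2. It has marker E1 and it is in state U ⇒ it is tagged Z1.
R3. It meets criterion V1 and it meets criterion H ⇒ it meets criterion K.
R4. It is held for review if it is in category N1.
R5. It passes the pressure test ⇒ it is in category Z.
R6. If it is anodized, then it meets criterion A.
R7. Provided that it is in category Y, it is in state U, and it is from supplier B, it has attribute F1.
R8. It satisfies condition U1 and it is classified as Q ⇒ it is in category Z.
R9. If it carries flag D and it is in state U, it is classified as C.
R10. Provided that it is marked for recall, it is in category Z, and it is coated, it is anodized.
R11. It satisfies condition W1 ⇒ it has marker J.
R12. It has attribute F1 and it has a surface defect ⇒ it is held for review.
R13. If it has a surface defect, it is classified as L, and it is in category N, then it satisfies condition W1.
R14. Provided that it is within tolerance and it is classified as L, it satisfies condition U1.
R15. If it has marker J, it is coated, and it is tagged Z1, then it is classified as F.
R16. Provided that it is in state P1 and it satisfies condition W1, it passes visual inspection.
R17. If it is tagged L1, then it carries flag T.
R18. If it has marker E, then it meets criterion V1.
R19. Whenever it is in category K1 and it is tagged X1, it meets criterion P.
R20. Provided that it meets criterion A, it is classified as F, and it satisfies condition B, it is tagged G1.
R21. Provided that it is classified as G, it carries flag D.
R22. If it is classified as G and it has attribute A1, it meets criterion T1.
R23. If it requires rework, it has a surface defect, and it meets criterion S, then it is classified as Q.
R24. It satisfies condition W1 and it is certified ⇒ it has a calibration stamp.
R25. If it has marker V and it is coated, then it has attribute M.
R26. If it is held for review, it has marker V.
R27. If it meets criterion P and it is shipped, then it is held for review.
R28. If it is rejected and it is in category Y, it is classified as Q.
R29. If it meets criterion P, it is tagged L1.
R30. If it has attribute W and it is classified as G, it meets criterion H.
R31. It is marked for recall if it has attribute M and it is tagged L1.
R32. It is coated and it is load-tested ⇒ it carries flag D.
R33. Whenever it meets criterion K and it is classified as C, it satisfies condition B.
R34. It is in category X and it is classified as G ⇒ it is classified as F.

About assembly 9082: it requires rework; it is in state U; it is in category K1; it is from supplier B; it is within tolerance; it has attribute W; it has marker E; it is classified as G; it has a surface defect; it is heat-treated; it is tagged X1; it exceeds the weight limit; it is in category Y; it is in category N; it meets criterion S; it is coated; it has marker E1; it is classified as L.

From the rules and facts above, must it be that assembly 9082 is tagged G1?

Yes

By R2 (it has marker E1, it is in state U): it is tagged Z1.
By R7 (it is in category Y, it is in state U, it is from supplier B): it has attribute F1.
By R12 (it has attribute F1, it has a surface defect): it is held for review.
By R13 (it has a surface defect, it is classified as L, it is in category N): it satisfies condition W1.
By R14 (it is within tolerance, it is classified as L): it satisfies condition U1.
By R18 (it has marker E): it meets criterion V1.
By R19 (it is in category K1, it is tagged X1): it meets criterion P.
By R21 (it is classified as G): it carries flag D.
By R23 (it requires rework, it has a surface defect, it meets criterion S): it is classified as Q.
By R26 (it is held for review): it has marker V.
By R29 (it meets criterion P): it is tagged L1.
By R30 (it has attribute W, it is classified as G): it meets criterion H.
By R3 (it meets criterion V1, it meets criterion H): it meets criterion K.
By R8 (it satisfies condition U1, it is classified as Q): it is in category Z.
By R9 (it carries flag D, it is in state U): it is classified as C.
By R11 (it satisfies condition W1): it has marker J.
By R15 (it has marker J, it is coated, it is tagged Z1): it is classified as F.
By R25 (it has marker V, it is coated): it has attribute M.
By R31 (it has attribute M, it is tagged L1): it is marked for recall.
By R33 (it meets criterion K, it is classified as C): it satisfies condition B.
By R10 (it is marked for recall, it is in category Z, it is coated): it is anodized.
By R6 (it is anodized): it meets criterion A.
By R20 (it meets criterion A, it is classified as F, it satisfies condition B): it is tagged G1.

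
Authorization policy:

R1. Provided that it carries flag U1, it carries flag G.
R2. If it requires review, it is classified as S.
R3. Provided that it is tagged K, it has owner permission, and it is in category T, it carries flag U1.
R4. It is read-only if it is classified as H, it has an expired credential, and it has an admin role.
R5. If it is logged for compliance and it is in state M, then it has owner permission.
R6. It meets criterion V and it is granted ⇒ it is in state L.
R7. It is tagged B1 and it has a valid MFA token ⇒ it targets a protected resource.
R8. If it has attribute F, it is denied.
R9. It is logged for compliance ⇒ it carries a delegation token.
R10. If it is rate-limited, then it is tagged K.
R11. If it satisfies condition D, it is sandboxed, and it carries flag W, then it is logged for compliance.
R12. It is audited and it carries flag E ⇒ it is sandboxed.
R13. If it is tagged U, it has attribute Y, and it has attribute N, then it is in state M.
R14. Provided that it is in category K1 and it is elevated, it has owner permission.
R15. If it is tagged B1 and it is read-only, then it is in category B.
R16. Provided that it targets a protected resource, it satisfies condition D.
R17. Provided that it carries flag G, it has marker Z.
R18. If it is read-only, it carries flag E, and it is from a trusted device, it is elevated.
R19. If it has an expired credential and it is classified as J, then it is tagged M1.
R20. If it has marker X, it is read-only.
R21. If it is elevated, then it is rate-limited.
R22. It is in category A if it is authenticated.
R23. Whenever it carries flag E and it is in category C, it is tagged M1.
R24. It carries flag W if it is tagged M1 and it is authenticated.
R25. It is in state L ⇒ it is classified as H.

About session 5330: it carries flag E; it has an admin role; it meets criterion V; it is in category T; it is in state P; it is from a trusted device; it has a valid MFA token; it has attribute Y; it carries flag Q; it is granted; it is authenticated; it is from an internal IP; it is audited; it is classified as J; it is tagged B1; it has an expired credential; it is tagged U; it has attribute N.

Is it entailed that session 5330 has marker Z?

By R6 (it meets criterion V, it is granted): it is in state L.
By R7 (it is tagged B1, it has a valid MFA token): it targets a protected resource.
By R12 (it is audited, it carries flag E): it is sandboxed.
By R13 (it is tagged U, it has attribute Y, it has attribute N): it is in state M.
By R16 (it targets a protected resource): it satisfies condition D.
By R19 (it has an expired credential, it is classified as J): it is tagged M1.
By R24 (it is tagged M1, it is authenticated): it carries flag W.
By R25 (it is in state L): it is classified as H.
By R4 (it is classified as H, it has an expired credential, it has an admin role): it is read-only.
By R11 (it satisfies condition D, it is sandboxed, it carries flag W): it is logged for compliance.
By R18 (it is read-only, it carries flag E, it is from a trusted device): it is elevated.
By R21 (it is elevated): it is rate-limited.
By R5 (it is logged for compliance, it is in state M): it has owner permission.
By R10 (it is rate-limited): it is tagged K.
By R3 (it is tagged K, it has owner permission, it is in category T): it carries flag U1.
By R1 (it carries flag U1): it carries flag G.
By R17 (it carries flag G): it has marker Z.

Yes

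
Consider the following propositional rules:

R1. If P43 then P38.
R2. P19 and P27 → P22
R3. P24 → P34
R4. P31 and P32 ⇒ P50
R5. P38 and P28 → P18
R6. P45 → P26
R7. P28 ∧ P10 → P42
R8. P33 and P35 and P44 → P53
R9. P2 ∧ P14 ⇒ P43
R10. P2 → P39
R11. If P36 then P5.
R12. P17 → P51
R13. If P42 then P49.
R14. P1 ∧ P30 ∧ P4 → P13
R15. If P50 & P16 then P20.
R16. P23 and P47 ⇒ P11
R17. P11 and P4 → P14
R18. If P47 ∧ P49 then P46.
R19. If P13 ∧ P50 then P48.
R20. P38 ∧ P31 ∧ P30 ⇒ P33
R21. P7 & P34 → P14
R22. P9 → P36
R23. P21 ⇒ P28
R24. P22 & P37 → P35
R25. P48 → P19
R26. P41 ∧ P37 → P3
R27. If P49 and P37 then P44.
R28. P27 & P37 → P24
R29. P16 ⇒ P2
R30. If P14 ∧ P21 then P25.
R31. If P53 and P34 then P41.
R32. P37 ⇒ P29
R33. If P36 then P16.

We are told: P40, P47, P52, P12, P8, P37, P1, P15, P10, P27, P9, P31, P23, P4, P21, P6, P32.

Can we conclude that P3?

No

Forward chaining from the given facts derives: P50, P11, P14, P36, P28, P24, P25, P29, P16, P34, P42, P5, P49, P20, P46, P44, P2, P43, P39, P38, P18.
The only rule concluding P3 is R26, which needs P41; that is never established.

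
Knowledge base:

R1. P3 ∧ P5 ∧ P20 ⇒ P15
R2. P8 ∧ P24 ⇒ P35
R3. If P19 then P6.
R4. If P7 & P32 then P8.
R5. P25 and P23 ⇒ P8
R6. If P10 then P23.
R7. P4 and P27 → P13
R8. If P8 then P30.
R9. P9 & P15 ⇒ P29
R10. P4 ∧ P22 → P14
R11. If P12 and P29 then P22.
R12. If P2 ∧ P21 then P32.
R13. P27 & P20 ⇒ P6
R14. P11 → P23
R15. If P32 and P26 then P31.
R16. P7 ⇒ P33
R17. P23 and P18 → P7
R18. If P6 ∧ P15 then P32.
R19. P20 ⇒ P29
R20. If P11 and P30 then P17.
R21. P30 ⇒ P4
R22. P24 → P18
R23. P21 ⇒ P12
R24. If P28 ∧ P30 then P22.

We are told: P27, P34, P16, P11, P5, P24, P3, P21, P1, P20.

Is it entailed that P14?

Yes

P15  (by R1: P3, P5, P20)
P6  (by R13: P27, P20)
P23  (by R14: P11)
P32  (by R18: P6, P15)
P29  (by R19: P20)
P18  (by R22: P24)
P12  (by R23: P21)
P22  (by R11: P12, P29)
P7  (by R17: P23, P18)
P8  (by R4: P7, P32)
P30  (by R8: P8)
P4  (by R21: P30)
P14  (by R10: P4, P22)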